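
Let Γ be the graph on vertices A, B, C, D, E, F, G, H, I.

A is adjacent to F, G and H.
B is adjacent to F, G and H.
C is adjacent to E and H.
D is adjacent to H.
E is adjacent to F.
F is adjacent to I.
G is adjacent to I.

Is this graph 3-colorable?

Yes

The chromatic number is 3. The cycle E-F-B-H-C-E has odd length 5, so it cannot be 2-colored; at least 3 colors are needed.
3 colors suffice: color 1 → {F, G, H}; color 2 → {A, B, C, D, I}; color 3 → {E}.
That is already a proper 3-coloring.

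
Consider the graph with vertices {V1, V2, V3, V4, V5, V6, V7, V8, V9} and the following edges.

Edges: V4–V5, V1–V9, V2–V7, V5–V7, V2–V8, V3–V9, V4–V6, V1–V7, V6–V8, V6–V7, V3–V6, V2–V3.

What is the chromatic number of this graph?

3

The cycle V1-V7-V6-V3-V9-V1 has odd length 5, so it cannot be 2-colored; at least 3 colors are needed.
3 colors suffice: V1=red, V2=red, V3=blue, V4=blue, V5=red, V6=red, V7=blue, V8=blue, V9=green. Every edge joins two different colors.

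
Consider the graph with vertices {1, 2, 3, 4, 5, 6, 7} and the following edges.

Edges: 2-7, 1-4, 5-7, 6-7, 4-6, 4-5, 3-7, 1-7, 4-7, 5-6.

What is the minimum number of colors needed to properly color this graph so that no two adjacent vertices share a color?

4, 5, 6, 7 are mutually adjacent (a clique of size 4), so at least 4 colors are needed.
One proper 4-coloring: 1=green, 2=blue, 3=blue, 4=blue, 5=yellow, 6=green, 7=red. Every edge joins two different colors.

4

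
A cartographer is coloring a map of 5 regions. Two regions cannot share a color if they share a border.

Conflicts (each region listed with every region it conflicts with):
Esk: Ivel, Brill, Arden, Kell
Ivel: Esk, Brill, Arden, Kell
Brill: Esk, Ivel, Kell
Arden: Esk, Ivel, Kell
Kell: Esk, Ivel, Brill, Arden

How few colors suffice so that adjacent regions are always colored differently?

4

Esk, Ivel, Brill, Kell all conflict with each other, so at least 4 colors are needed.
4 colors suffice: color 1 → {Kell}; color 2 → {Ivel}; color 3 → {Esk}; color 4 → {Brill, Arden}. Every pair that conflicts lands in different colors.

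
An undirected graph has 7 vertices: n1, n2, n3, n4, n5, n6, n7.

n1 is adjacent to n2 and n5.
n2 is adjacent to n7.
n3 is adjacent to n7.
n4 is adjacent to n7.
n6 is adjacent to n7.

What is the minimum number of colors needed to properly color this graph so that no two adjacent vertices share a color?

n4 and n7 are adjacent, so at least 2 colors are needed.
2 colors suffice: color 1 → {n1, n7}; color 2 → {n2, n3, n4, n5, n6}. No two adjacent vertices share a color.

2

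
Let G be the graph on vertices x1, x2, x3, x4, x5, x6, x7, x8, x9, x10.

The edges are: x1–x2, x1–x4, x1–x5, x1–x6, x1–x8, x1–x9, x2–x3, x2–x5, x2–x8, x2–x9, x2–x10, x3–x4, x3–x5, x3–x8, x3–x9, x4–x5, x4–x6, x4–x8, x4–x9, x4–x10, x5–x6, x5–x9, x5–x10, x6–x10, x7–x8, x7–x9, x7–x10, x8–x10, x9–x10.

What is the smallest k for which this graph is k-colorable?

x4, x5, x9, x10 are pairwise adjacent (a clique of size 4), so at least 4 colors are needed.
4 colors suffice: color 1 → {x1, x3, x10}; color 2 → {x6, x8, x9}; color 3 → {x2, x4, x7}; color 4 → {x5}. Each edge has distinct colors on its endpoints.

4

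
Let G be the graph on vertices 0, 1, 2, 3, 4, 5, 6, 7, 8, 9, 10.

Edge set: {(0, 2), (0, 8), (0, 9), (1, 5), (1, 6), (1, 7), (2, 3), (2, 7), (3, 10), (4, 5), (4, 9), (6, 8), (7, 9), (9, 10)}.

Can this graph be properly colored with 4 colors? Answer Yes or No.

Yes

The chromatic number is 3. The cycle 9-4-5-1-7-9 has odd length 5, so it cannot be 2-colored; at least 3 colors are needed.
A valid assignment using 3 colors: 0=b, 1=a, 2=a, 3=b, 4=c, 5=b, 6=b, 7=b, 8=a, 9=a, 10=c.
Since 4 ≥ 3, a proper 4-coloring certainly exists.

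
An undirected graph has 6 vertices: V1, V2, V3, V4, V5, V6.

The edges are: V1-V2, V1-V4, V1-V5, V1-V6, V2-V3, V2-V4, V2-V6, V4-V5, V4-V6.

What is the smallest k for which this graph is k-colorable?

4

V1, V2, V4, V6 form a clique, so at least 4 colors are needed.
A valid assignment using 4 colors: V1=3, V2=1, V3=2, V4=2, V5=1, V6=4. Every edge joins two different colors.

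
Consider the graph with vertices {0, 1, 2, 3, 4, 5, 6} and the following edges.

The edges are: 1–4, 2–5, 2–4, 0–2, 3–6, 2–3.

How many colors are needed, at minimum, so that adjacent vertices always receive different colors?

0 and 2 are adjacent, so at least 2 colors are needed.
2 colors suffice: 0=b, 1=a, 2=a, 3=b, 4=b, 5=b, 6=a. Each edge has distinct colors on its endpoints.

2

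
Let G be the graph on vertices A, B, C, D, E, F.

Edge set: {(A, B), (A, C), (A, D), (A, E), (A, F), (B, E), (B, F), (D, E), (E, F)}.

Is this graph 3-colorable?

No

A, B, E, F form a clique, so at least 4 colors are needed.
So 3 colors are not enough.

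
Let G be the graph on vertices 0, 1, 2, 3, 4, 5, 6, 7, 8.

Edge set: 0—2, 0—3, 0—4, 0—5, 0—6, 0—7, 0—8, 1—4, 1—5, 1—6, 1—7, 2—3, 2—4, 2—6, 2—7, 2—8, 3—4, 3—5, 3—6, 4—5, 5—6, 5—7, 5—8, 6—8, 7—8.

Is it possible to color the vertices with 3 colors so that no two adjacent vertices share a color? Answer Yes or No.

0, 3, 5, 6 form a clique, so at least 4 colors are needed.
So 3 colors are not enough.

No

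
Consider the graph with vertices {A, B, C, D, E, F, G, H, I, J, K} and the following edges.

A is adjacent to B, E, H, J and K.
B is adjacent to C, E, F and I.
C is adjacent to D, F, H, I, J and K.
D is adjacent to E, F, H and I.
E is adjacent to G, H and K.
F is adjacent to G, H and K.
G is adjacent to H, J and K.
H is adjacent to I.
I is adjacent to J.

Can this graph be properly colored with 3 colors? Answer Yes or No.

No

C, D, H, I are pairwise adjacent (a clique of size 4), so at least 4 colors are needed.
So 3 colors are not enough.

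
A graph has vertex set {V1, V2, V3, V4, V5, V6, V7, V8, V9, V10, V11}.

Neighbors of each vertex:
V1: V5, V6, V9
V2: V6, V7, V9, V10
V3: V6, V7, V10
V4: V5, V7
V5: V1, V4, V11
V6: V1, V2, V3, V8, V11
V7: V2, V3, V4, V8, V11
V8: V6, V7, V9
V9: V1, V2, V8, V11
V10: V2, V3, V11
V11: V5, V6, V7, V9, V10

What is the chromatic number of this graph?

V2 and V9 are adjacent, so at least 2 colors are needed.
2 colors suffice: V1=1, V2=1, V3=1, V4=1, V5=2, V6=2, V7=2, V8=1, V9=2, V10=2, V11=1. Every edge joins two different colors.

2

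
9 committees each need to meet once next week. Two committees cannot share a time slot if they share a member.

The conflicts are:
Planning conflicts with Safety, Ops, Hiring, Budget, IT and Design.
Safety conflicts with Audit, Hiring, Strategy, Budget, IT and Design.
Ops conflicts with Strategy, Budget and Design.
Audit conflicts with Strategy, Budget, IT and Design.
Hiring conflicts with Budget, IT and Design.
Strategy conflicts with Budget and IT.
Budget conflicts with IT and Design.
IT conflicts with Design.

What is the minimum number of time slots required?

6

Planning, Safety, Hiring, Budget, IT, Design pairwise conflict, so at least 6 time slots are needed.
6 time slots suffice: time slot 1 → {Budget}; time slot 2 → {Strategy, Design}; time slot 3 → {Ops, IT}; time slot 4 → {Safety}; time slot 5 → {Planning, Audit}; time slot 6 → {Hiring}. Each listed conflict is separated.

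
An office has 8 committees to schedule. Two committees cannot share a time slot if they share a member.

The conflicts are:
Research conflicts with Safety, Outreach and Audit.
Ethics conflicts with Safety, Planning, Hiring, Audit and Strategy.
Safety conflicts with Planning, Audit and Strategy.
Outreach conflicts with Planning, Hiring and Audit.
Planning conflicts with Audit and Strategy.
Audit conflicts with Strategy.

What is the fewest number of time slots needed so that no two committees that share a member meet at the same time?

Ethics, Safety, Planning, Audit, Strategy pairwise conflict, so at least 5 time slots are needed.
5 time slots suffice: time slot 1 → {Hiring, Audit}; time slot 2 → {Research, Planning}; time slot 3 → {Safety, Outreach}; time slot 4 → {Ethics}; time slot 5 → {Strategy}. Every pair that conflicts lands in different time slots.

5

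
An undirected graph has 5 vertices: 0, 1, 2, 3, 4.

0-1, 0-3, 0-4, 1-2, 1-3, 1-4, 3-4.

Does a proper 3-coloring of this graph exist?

0, 1, 3, 4 are mutually adjacent (a clique of size 4), so at least 4 colors are needed.
So 3 colors are not enough.

No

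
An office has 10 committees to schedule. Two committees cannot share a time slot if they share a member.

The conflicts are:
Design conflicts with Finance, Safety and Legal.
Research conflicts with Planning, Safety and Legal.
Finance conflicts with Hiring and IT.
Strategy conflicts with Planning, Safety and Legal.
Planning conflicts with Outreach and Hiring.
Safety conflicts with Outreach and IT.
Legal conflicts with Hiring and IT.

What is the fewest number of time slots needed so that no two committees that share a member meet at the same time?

Finance and IT conflict, so at least 2 time slots are needed.
A valid assignment using 2 time slots: Design=2, Research=2, Finance=1, Strategy=2, Planning=1, Safety=1, Outreach=2, Legal=1, Hiring=2, IT=2. Every pair that conflicts lands in different time slots.

2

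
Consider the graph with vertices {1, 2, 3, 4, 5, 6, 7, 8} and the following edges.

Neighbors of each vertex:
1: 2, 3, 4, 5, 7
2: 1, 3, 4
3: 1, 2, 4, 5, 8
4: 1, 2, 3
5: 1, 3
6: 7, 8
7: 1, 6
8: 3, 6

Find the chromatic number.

4

1, 2, 3, 4 are pairwise adjacent (a clique of size 4), so at least 4 colors are needed.
One proper 4-coloring: 1=red, 2=yellow, 3=blue, 4=green, 5=green, 6=green, 7=blue, 8=red. No two adjacent vertices share a color.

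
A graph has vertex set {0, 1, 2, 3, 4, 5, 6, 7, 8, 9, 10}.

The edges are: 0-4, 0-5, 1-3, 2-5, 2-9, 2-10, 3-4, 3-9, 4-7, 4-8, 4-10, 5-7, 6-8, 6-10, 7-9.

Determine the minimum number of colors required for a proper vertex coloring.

3

The cycle 4-3-9-2-10-4 has odd length 5, so it cannot be 2-colored; at least 3 colors are needed.
3 colors suffice: 0=b, 1=a, 2=b, 3=b, 4=a, 5=a, 6=a, 7=b, 8=b, 9=a, 10=c. Every edge joins two different colors.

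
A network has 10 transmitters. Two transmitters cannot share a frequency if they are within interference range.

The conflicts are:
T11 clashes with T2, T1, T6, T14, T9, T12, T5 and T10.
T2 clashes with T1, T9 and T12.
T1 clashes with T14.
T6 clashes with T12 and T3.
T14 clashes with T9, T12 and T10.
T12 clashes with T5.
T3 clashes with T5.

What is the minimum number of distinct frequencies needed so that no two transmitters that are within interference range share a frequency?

3

T11, T6, T12 all conflict with each other, so at least 3 frequencies are needed.
3 frequencies suffice: frequency 1 → {T11, T3}; frequency 2 → {T1, T9, T12, T10}; frequency 3 → {T2, T6, T14, T5}. Every pair that conflicts lands in different frequencies.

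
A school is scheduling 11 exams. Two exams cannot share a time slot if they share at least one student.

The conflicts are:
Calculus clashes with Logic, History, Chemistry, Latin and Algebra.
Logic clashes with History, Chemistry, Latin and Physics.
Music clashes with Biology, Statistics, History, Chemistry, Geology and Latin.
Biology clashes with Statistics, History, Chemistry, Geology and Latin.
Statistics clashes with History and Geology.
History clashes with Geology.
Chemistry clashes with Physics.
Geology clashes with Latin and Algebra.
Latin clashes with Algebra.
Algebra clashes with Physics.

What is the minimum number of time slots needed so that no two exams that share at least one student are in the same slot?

5

Music, Biology, Statistics, History, Geology are mutually in conflict, so at least 5 time slots are needed.
Using 5 time slots: Calculus=3, Logic=1, Music=3, Biology=1, Statistics=5, History=4, Chemistry=2, Geology=2, Latin=4, Algebra=1, Physics=3. No two conflicting exams share a time slot.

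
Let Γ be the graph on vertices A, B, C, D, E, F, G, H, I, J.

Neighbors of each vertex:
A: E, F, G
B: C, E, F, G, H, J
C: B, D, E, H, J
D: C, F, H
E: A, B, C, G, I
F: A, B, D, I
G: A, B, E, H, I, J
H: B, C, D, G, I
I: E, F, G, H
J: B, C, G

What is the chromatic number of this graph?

3

C, D, H are mutually adjacent, so at least 3 colors are needed.
One proper 3-coloring: A=1, B=1, C=2, D=1, E=3, F=2, G=2, H=3, I=1, J=3. Every edge joins two different colors.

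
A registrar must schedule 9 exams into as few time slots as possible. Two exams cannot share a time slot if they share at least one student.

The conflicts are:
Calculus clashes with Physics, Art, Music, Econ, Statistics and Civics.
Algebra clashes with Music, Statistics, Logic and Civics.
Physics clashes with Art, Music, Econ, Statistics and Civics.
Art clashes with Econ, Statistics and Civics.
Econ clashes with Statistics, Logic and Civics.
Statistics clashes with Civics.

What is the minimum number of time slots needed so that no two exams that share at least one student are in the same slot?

Calculus, Physics, Art, Econ, Statistics, Civics pairwise conflict, so at least 6 time slots are needed.
6 time slots suffice: time slot 1 → {Music, Statistics, Logic}; time slot 2 → {Civics}; time slot 3 → {Algebra, Econ}; time slot 4 → {Physics}; time slot 5 → {Calculus}; time slot 6 → {Art}. Every pair that conflicts lands in different time slots.

6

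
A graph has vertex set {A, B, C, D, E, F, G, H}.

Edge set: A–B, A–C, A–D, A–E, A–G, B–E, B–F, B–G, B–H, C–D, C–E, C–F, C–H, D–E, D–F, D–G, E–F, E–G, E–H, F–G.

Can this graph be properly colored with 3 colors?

No

C, D, E, F are mutually adjacent (a clique of size 4), so at least 4 colors are needed.
So 3 colors are not enough.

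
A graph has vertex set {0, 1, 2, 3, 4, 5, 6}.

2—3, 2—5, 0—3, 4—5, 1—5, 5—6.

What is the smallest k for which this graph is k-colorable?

2

2 and 3 are adjacent, so at least 2 colors are needed.
2 colors suffice: color red → {3, 5}; color blue → {0, 1, 2, 4, 6}. No two adjacent vertices share a color.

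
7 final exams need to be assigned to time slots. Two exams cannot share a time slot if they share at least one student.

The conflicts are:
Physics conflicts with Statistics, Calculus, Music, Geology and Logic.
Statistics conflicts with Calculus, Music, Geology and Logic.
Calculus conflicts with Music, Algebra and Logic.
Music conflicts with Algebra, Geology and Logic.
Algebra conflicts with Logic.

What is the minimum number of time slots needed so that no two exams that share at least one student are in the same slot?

5

Physics, Statistics, Calculus, Music, Logic are mutually in conflict, so at least 5 time slots are needed.
Using 5 time slots: Physics=4, Statistics=3, Calculus=2, Music=1, Algebra=3, Geology=2, Logic=5. No two conflicting exams share a time slot.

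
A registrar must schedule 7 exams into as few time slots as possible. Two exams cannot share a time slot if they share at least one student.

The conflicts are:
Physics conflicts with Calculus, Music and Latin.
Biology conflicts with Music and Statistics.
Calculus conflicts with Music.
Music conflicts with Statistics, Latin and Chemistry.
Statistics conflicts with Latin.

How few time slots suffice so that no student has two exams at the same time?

Physics, Calculus, Music pairwise conflict, so at least 3 time slots are needed.
Using 3 time slots: Physics=2, Biology=3, Calculus=3, Music=1, Statistics=2, Latin=3, Chemistry=2. Every pair that conflicts lands in different time slots.

3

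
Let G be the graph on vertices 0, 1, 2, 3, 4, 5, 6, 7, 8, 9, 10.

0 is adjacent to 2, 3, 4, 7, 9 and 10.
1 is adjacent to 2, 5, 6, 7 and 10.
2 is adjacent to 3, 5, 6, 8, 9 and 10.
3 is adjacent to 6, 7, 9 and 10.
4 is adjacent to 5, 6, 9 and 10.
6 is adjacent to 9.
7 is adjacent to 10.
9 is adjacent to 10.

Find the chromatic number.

0, 2, 3, 9, 10 are pairwise adjacent (a clique of size 5), so at least 5 colors are needed.
5 colors suffice: 0=e, 1=c, 2=a, 3=d, 4=a, 5=b, 6=b, 7=a, 8=b, 9=c, 10=b. Every edge joins two different colors.

5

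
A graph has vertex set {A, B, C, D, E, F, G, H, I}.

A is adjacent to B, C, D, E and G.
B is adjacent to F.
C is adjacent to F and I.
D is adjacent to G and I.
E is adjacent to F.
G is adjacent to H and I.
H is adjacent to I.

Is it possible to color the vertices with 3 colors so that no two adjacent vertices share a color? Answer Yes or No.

Yes

The chromatic number is 3. D, G, I are mutually adjacent, so at least 3 colors are needed.
3 colors suffice: color red → {A, F, I}; color blue → {B, C, E, G}; color green → {D, H}.
That is already a proper 3-coloring.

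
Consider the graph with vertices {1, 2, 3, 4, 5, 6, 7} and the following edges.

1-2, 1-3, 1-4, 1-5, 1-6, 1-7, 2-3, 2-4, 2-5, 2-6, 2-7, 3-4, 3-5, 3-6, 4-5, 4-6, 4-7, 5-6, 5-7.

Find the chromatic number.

1, 2, 3, 4, 5, 6 are pairwise adjacent (a clique of size 6), so at least 6 colors are needed.
6 colors suffice: color red → {5}; color blue → {1}; color green → {4}; color yellow → {2}; color purple → {6, 7}; color orange → {3}. No two adjacent vertices share a color.

6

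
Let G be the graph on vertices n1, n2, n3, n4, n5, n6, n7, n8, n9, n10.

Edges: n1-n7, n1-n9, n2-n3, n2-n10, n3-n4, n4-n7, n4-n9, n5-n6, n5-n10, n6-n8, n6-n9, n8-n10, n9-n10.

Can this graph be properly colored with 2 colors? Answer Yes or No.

No

The cycle n4-n3-n2-n10-n9-n4 has odd length 5, so it cannot be 2-colored; at least 3 colors are needed.
So 2 colors are not enough.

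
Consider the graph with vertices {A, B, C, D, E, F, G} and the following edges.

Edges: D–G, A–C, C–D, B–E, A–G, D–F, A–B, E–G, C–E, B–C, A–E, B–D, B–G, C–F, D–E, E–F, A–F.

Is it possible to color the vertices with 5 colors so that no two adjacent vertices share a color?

Yes

The chromatic number is 4. B, D, E, G form a clique, so at least 4 colors are needed.
A valid assignment using 4 colors: A=2, B=3, C=4, D=2, E=1, F=3, G=4.
Since 5 ≥ 4, a proper 5-coloring certainly exists.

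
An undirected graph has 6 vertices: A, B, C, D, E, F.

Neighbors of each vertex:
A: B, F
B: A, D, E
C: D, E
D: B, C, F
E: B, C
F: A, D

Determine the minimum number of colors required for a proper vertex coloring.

2

D and F are adjacent, so at least 2 colors are needed.
A valid assignment using 2 colors: A=2, B=1, C=1, D=2, E=2, F=1. Each edge has distinct colors on its endpoints.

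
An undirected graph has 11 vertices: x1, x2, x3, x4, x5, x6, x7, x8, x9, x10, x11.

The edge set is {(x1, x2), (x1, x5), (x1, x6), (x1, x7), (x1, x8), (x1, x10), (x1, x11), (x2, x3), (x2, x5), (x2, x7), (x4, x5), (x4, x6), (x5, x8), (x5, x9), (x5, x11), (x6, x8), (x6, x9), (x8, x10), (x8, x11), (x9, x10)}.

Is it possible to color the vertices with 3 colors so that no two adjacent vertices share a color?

x1, x5, x8, x11 are mutually adjacent (a clique of size 4), so at least 4 colors are needed.
So 3 colors are not enough.

No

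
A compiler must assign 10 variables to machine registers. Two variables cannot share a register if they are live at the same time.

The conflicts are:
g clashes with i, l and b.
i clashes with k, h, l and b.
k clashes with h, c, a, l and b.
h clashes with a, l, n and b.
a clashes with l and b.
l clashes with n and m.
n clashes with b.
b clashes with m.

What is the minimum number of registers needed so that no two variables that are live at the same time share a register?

4

i, k, h, b all conflict with each other, so at least 4 registers are needed.
4 registers suffice: register 1 → {c, l, b}; register 2 → {g, k, n, m}; register 3 → {h}; register 4 → {i, a}. No two conflicting variables share a register.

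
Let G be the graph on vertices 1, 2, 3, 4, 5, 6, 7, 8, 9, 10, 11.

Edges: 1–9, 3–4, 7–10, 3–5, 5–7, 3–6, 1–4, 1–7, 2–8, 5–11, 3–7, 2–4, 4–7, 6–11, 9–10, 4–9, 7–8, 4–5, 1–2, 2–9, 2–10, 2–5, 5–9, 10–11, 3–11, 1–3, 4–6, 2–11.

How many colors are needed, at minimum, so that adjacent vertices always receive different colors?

4

1, 2, 4, 9 are pairwise adjacent (a clique of size 4), so at least 4 colors are needed.
One proper 4-coloring: 1=yellow, 2=red, 3=red, 4=blue, 5=yellow, 6=green, 7=green, 8=blue, 9=green, 10=yellow, 11=blue. No two adjacent vertices share a color.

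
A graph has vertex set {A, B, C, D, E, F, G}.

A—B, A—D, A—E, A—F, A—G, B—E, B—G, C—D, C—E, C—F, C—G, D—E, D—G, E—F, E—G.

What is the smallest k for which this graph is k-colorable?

A, D, E, G are pairwise adjacent (a clique of size 4), so at least 4 colors are needed.
4 colors suffice: color red → {E}; color blue → {F, G}; color green → {A, C}; color yellow → {B, D}. Each edge has distinct colors on its endpoints.

4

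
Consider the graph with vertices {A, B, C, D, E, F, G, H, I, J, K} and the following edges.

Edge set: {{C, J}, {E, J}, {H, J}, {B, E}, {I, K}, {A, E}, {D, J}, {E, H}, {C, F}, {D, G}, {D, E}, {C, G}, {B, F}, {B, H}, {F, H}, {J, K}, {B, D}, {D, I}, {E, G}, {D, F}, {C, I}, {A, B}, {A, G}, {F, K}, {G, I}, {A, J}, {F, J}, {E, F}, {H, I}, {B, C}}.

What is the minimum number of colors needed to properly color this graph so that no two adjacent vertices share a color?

4

D, E, F, J are pairwise adjacent (a clique of size 4), so at least 4 colors are needed.
4 colors suffice: A=blue, B=red, C=green, D=yellow, E=green, F=blue, G=red, H=yellow, I=blue, J=red, K=green. No two adjacent vertices share a color.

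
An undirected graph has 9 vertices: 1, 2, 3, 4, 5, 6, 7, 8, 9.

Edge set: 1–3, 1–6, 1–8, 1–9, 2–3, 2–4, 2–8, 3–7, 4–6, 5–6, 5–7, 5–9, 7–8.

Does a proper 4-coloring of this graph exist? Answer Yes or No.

The chromatic number is 3. The cycle 1-9-5-7-3-1 has odd length 5, so it cannot be 2-colored; at least 3 colors are needed.
3 colors suffice: color a → {1, 2, 5}; color b → {6, 7, 9}; color c → {3, 4, 8}.
Since 4 ≥ 3, a proper 4-coloring certainly exists.

Yes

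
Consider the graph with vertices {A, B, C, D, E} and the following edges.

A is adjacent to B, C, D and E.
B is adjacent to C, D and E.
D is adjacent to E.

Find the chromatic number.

A, B, D, E form a clique, so at least 4 colors are needed.
4 colors suffice: color red → {B}; color blue → {A}; color green → {C, E}; color yellow → {D}. No two adjacent vertices share a color.

4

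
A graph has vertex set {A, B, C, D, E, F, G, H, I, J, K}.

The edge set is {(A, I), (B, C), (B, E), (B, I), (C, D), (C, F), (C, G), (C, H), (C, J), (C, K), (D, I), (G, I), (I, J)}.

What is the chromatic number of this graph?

2

C and H are adjacent, so at least 2 colors are needed.
2 colors suffice: color 1 → {C, E, I}; color 2 → {A, B, D, F, G, H, J, K}. Every edge joins two different colors.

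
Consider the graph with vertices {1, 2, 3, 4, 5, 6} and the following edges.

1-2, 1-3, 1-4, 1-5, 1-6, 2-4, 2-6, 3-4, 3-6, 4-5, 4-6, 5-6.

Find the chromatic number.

4

1, 2, 4, 6 are pairwise adjacent (a clique of size 4), so at least 4 colors are needed.
4 colors suffice: color red → {1}; color blue → {6}; color green → {4}; color yellow → {2, 3, 5}. Each edge has distinct colors on its endpoints.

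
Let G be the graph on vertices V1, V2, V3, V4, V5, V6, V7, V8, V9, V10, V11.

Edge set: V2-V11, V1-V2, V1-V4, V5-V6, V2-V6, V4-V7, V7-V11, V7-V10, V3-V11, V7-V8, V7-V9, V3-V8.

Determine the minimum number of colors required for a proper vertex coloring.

The cycle V7-V4-V1-V2-V11-V7 has odd length 5, so it cannot be 2-colored; at least 3 colors are needed.
One proper 3-coloring: V1=blue, V2=red, V3=red, V4=green, V5=red, V6=blue, V7=red, V8=blue, V9=blue, V10=blue, V11=blue. Every edge joins two different colors.

3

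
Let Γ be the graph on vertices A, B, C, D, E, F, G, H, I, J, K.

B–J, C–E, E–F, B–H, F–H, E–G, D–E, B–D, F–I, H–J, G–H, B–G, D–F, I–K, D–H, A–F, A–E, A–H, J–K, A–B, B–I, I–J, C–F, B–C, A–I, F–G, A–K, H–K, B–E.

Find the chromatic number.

3

E, F, G form a triangle, so at least 3 colors are needed.
A valid assignment using 3 colors: A=green, B=red, C=green, D=green, E=blue, F=red, G=green, H=blue, I=blue, J=green, K=red. Each edge has distinct colors on its endpoints.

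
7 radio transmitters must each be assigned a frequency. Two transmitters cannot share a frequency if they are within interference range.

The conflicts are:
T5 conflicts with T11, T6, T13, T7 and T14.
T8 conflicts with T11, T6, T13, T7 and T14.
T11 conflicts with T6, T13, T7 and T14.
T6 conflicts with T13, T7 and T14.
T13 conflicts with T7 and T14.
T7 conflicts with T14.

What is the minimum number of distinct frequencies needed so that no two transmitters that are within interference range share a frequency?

6

T8, T11, T6, T13, T7, T14 are mutually in conflict, so at least 6 frequencies are needed.
6 frequencies suffice: frequency 1 → {T7}; frequency 2 → {T13}; frequency 3 → {T14}; frequency 4 → {T6}; frequency 5 → {T11}; frequency 6 → {T5, T8}. Each listed conflict is separated.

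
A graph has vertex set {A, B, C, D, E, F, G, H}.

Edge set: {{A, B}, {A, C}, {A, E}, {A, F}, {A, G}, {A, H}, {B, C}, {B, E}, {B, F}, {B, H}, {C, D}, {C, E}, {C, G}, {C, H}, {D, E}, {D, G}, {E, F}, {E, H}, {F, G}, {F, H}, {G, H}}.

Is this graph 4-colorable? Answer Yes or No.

A, B, C, E, H form a clique, so at least 5 colors are needed.
So 4 colors are not enough.

No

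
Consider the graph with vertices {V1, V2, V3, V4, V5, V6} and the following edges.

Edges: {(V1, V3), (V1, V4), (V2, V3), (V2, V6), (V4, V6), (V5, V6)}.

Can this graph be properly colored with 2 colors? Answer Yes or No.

The cycle V3-V2-V6-V4-V1-V3 has odd length 5, so it cannot be 2-colored; at least 3 colors are needed.
So 2 colors are not enough.

No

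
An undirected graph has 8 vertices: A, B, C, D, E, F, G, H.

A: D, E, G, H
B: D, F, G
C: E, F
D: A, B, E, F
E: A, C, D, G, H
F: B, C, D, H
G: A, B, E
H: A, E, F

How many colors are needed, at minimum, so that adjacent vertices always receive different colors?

3

A, E, G are mutually adjacent, so at least 3 colors are needed.
A valid assignment using 3 colors: A=2, B=2, C=2, D=3, E=1, F=1, G=3, H=3. Every edge joins two different colors.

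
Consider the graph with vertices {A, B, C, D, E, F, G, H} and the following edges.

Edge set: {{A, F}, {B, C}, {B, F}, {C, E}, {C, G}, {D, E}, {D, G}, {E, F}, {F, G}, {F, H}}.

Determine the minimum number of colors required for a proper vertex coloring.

F and H are adjacent, so at least 2 colors are needed.
2 colors suffice: color 1 → {C, D, F}; color 2 → {A, B, E, G, H}. Each edge has distinct colors on its endpoints.

2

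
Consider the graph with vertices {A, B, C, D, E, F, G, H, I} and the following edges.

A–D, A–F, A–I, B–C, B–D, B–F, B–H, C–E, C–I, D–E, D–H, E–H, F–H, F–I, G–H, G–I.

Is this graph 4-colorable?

The chromatic number is 3. A, F, I are pairwise adjacent, so at least 3 colors are needed.
3 colors suffice: color 1 → {H, I}; color 2 → {A, B, E, G}; color 3 → {C, D, F}.
Since 4 ≥ 3, a proper 4-coloring certainly exists.

Yes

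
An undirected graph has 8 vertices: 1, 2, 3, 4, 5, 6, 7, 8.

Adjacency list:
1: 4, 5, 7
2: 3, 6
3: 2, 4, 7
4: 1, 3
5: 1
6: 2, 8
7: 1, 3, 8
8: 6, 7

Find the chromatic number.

The cycle 3-7-8-6-2-3 has odd length 5, so it cannot be 2-colored; at least 3 colors are needed.
3 colors suffice: color red → {2, 4, 5, 7}; color blue → {1, 3, 8}; color green → {6}. No two adjacent vertices share a color.

3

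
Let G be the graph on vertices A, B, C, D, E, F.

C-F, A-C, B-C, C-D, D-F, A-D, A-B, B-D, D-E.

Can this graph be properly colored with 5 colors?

The chromatic number is 4. A, B, C, D are pairwise adjacent (a clique of size 4), so at least 4 colors are needed.
4 colors suffice: color red → {D}; color blue → {C, E}; color green → {A, F}; color yellow → {B}.
Since 5 ≥ 4, a proper 5-coloring certainly exists.

Yes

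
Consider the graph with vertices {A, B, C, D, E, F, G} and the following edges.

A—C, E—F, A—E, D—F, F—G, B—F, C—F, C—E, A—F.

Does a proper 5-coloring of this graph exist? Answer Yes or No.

Yes

The chromatic number is 4. A, C, E, F form a clique, so at least 4 colors are needed.
4 colors suffice: A=2, B=2, C=4, D=2, E=3, F=1, G=2.
Since 5 ≥ 4, a proper 5-coloring certainly exists.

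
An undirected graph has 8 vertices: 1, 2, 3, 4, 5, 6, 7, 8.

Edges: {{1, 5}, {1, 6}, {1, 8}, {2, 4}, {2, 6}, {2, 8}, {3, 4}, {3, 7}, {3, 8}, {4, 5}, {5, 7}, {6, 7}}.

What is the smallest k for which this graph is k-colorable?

3

The cycle 3-8-1-5-7-3 has odd length 5, so it cannot be 2-colored; at least 3 colors are needed.
3 colors suffice: color red → {1, 2, 3}; color blue → {4, 7, 8}; color green → {5, 6}. Each edge has distinct colors on its endpoints.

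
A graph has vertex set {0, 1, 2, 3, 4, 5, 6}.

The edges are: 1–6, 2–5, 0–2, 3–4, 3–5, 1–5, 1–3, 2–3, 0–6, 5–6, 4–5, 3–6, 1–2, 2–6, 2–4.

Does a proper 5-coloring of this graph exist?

Yes

The chromatic number is 5. 1, 2, 3, 5, 6 form a clique, so at least 5 colors are needed.
5 colors suffice: color a → {2}; color b → {0, 5}; color c → {4, 6}; color d → {3}; color e → {1}.
That is already a proper 5-coloring.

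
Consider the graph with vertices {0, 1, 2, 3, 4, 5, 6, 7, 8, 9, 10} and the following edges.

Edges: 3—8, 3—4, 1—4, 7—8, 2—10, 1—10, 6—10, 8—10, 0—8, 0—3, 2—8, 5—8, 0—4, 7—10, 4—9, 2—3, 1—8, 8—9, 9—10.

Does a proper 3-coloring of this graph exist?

Yes

The chromatic number is 3. 8, 9, 10 are pairwise adjacent, so at least 3 colors are needed.
3 colors suffice: color a → {4, 6, 8}; color b → {3, 5, 10}; color c → {0, 1, 2, 7, 9}.
That is already a proper 3-coloring.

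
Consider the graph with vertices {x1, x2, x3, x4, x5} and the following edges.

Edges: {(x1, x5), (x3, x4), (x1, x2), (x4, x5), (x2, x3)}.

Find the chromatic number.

3

The cycle x5-x4-x3-x2-x1-x5 has odd length 5, so it cannot be 2-colored; at least 3 colors are needed.
3 colors suffice: color 1 → {x3, x5}; color 2 → {x1, x4}; color 3 → {x2}. No two adjacent vertices share a color.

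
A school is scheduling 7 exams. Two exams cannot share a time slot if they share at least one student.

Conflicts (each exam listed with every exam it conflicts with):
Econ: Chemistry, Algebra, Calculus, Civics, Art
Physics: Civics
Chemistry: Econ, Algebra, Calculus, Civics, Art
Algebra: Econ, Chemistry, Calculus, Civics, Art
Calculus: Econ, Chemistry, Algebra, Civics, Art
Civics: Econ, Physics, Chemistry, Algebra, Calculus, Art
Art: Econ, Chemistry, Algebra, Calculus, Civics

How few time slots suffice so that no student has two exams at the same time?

6

Econ, Chemistry, Algebra, Calculus, Civics, Art are mutually in conflict, so at least 6 time slots are needed.
6 time slots suffice: time slot 1 → {Civics}; time slot 2 → {Physics, Calculus}; time slot 3 → {Algebra}; time slot 4 → {Econ}; time slot 5 → {Art}; time slot 6 → {Chemistry}. Every pair that conflicts lands in different time slots.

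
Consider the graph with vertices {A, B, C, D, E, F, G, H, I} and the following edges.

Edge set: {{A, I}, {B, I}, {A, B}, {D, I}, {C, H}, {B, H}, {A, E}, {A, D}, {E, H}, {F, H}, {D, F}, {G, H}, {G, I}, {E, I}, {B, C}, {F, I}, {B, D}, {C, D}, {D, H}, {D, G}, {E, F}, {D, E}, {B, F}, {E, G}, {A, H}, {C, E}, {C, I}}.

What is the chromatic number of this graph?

4

D, E, F, H are mutually adjacent (a clique of size 4), so at least 4 colors are needed.
4 colors suffice: A=4, B=3, C=4, D=1, E=3, F=4, G=4, H=2, I=2. Each edge has distinct colors on its endpoints.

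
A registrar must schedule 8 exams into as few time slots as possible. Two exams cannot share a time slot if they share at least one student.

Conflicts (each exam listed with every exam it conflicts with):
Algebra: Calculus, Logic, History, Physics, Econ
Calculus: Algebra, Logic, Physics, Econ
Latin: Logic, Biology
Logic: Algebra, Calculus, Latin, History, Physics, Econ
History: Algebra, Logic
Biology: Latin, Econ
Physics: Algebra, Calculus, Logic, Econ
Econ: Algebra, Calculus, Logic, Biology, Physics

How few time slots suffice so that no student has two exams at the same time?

5

Algebra, Calculus, Logic, Physics, Econ pairwise conflict, so at least 5 time slots are needed.
5 time slots suffice: time slot 1 → {Logic, Biology}; time slot 2 → {Latin, History, Econ}; time slot 3 → {Algebra}; time slot 4 → {Calculus}; time slot 5 → {Physics}. Every pair that conflicts lands in different time slots.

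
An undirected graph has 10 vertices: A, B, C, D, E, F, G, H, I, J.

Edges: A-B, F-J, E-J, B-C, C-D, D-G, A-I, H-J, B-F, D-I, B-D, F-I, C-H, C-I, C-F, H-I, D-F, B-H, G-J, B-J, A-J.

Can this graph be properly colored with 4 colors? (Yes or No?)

The chromatic number is 4. B, C, D, F form a clique, so at least 4 colors are needed.
One proper 4-coloring: A=3, B=1, C=2, D=4, E=1, F=3, G=1, H=3, I=1, J=2.
That is already a proper 4-coloring.

Yes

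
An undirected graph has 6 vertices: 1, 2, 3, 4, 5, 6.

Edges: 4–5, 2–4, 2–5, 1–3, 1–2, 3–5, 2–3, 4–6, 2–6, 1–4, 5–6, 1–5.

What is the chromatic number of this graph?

2, 4, 5, 6 form a clique, so at least 4 colors are needed.
4 colors suffice: color a → {5}; color b → {2}; color c → {1, 6}; color d → {3, 4}. Every edge joins two different colors.

4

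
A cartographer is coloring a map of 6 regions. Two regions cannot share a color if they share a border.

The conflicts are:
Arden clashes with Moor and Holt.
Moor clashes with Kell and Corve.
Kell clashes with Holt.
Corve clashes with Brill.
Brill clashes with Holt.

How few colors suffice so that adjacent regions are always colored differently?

The cycle Holt-Brill-Corve-Moor-Kell-Holt has odd length 5, so it cannot be 2-colored; at least 3 colors are needed.
3 colors suffice: color 1 → {Moor, Holt}; color 2 → {Arden, Kell, Corve}; color 3 → {Brill}. No two conflicting regions share a color.

3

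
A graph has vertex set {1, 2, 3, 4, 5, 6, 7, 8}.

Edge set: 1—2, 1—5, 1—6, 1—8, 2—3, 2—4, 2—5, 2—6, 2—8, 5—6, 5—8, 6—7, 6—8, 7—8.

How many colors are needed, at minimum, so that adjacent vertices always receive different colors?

1, 2, 5, 6, 8 are mutually adjacent (a clique of size 5), so at least 5 colors are needed.
5 colors suffice: color red → {2, 7}; color blue → {3, 4, 8}; color green → {6}; color yellow → {1}; color purple → {5}. No two adjacent vertices share a color.

5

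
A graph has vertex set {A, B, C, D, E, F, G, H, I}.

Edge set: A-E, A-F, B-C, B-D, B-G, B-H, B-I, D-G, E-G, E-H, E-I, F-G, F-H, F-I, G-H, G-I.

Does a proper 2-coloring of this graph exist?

F, G, I form a triangle, so at least 3 colors are needed.
So 2 colors are not enough.

No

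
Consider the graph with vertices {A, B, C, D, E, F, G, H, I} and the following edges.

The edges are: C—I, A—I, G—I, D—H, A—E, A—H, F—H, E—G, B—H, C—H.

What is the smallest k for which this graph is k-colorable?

A and E are adjacent, so at least 2 colors are needed.
A valid assignment using 2 colors: A=blue, B=blue, C=blue, D=blue, E=red, F=blue, G=blue, H=red, I=red. Every edge joins two different colors.

2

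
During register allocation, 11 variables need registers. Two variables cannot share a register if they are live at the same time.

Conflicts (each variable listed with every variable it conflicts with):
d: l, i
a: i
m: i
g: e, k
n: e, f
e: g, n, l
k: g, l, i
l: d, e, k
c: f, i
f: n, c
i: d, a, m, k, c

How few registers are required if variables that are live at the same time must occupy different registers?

The cycle i-c-f-n-e-l-d-i has odd length 7, so it cannot be 2-colored; at least 3 registers are needed.
3 registers suffice: d=3, a=2, m=2, g=2, n=2, e=1, k=3, l=2, c=2, f=1, i=1. Each listed conflict is separated.

3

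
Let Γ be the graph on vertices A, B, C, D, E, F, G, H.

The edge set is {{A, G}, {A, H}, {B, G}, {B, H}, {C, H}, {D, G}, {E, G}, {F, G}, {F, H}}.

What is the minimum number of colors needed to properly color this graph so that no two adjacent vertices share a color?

2

E and G are adjacent, so at least 2 colors are needed.
A valid assignment using 2 colors: A=2, B=2, C=2, D=2, E=2, F=2, G=1, H=1. No two adjacent vertices share a color.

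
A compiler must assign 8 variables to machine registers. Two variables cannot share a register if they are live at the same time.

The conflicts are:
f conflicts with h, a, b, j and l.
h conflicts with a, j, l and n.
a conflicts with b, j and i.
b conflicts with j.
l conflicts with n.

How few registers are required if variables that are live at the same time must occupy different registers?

f, a, b, j all conflict with each other, so at least 4 registers are needed.
A valid assignment using 4 registers: f=3, h=2, a=1, b=2, j=4, i=2, l=1, n=3. No two conflicting variables share a register.

4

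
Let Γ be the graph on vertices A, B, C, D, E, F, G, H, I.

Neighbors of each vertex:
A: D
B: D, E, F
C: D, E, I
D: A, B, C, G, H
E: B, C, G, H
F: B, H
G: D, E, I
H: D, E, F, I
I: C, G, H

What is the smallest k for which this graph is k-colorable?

C and D are adjacent, so at least 2 colors are needed.
A valid assignment using 2 colors: A=2, B=2, C=2, D=1, E=1, F=1, G=2, H=2, I=1. No two adjacent vertices share a color.

2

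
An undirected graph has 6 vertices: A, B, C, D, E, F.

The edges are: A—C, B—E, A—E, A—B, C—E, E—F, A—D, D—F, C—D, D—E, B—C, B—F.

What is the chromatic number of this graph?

A, C, D, E are mutually adjacent (a clique of size 4), so at least 4 colors are needed.
4 colors suffice: A=4, B=2, C=3, D=2, E=1, F=3. Each edge has distinct colors on its endpoints.

4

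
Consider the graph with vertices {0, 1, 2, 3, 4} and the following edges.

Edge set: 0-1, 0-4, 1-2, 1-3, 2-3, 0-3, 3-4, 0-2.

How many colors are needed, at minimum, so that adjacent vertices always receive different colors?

0, 1, 2, 3 are pairwise adjacent (a clique of size 4), so at least 4 colors are needed.
4 colors suffice: color red → {3}; color blue → {0}; color green → {1, 4}; color yellow → {2}. Every edge joins two different colors.

4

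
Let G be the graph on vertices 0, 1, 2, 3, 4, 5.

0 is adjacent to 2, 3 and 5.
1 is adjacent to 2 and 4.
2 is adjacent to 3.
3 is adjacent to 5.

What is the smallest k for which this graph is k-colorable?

3

0, 3, 5 are pairwise adjacent, so at least 3 colors are needed.
3 colors suffice: color red → {2, 4, 5}; color blue → {0, 1}; color green → {3}. Each edge has distinct colors on its endpoints.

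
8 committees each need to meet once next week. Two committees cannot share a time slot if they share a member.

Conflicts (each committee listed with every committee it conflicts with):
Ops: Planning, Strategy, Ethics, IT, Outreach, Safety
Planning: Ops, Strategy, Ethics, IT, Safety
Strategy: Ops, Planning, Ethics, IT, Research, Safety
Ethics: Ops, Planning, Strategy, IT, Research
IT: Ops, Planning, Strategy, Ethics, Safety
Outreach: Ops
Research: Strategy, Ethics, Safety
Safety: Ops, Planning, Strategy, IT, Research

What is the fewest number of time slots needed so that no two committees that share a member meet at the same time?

5

Ops, Planning, Strategy, Ethics, IT pairwise conflict, so at least 5 time slots are needed.
A valid assignment using 5 time slots: Ops=2, Planning=5, Strategy=1, Ethics=4, IT=3, Outreach=1, Research=2, Safety=4. Each listed conflict is separated.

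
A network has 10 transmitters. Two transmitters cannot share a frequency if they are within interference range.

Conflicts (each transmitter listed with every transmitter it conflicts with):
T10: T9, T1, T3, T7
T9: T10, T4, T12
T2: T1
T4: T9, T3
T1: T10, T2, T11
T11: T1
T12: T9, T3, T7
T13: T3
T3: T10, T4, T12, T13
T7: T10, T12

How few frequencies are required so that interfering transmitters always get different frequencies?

2

T2 and T1 conflict, so at least 2 frequencies are needed.
2 frequencies suffice: frequency 1 → {T10, T2, T4, T11, T12, T13}; frequency 2 → {T9, T1, T3, T7}. Each listed conflict is separated.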